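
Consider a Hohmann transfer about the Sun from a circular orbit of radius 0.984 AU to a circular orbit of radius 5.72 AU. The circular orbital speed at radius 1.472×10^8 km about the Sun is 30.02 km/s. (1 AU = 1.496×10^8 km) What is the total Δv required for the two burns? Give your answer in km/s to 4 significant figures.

Δv = 14.90 km/s

From the circular-orbit relation v² = μ/r at r = 1.472×10^8 km: μ = v²r = (30.02)² × 1.472×10^8 = 1.32657×10^11 km³/s².
In km: r₁ = 0.984 × 1.496×10^8 = 1.472064×10^8 km; r₂ = 5.72 × 1.496×10^8 = 8.55712×10^8 km.
Transfer-ellipse semi-major axis a_t = (r₁ + r₂)/2 = (1.472064×10^8 + 8.55712×10^8)/2 = 5.014592×10^8 km.
At r₁ the circular-orbit speed is v₁ = √(μ/r₁) = 30.0193 km/s.
On the transfer ellipse at r₁, vis-viva equation gives v_p = √[μ(2/r₁ − 1/a_t)] = 39.2146 km/s.
First burn Δv₁ = |v_p − v₁| = 9.195 km/s.
At r₂, v₂ = √(μ/r₂) = 12.451 km/s.
Transfer-orbit speed at r₂: v_a = √[μ(2/r₂ − 1/a_t)] = 6.7460 km/s.
Second burn Δv₂ = |v₂ − v_a| = 5.705 km/s.
Total Δv = Δv₁ + Δv₂ = 14.90 km/s.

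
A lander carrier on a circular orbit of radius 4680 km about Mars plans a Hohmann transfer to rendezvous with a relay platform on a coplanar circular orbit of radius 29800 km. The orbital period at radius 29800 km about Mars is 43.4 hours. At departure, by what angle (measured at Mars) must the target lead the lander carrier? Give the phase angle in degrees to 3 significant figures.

φ = 101°

From Kepler's third law T² = 4π²r³/μ at r = 29800 km, T = 43.4 hours = 43.4 × 3600 s = 1.5624×10^5 s: μ = 4π²r³/T² = 42798.1 km³/s².
Semi-major axis of the transfer orbit: a_t = (4680 + 29800)/2 = 17240 km.
Transfer time t = π√(a_t³/μ) = 34380 s.
Target angular speed ω₂ = √(μ/r₂³) = 4.021×10^-5 rad/s.
Angle swept by the target during transfer: ω₂·t = 1.3824 rad = 79.21°.
Arrival is 180° from departure on the ellipse, so φ = 180° − 79.21° = 101°.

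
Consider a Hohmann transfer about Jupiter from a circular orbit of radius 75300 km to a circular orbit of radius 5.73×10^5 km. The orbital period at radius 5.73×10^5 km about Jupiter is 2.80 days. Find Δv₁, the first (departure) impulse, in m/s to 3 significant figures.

Δv₁ = 13500 m/s

From Kepler's third law T² = 4π²r³/μ at r = 5.73×10^5 km, T = 2.80 days = 2.80 × 86400 s = 2.4192×10^5 s: μ = 4π²r³/T² = 1.26905×10^8 km³/s².
Semi-major axis of the transfer orbit: a_t = (75300 + 5.730×10^5)/2 = 3.2415×10^5 km.
Circular speed at r = 75300 km: v_c = √(μ/r) = 41.05 km/s.
Transfer-orbit speed at the same r (vis-viva, a = a_t): v_t = √[μ(2/r − 1/a_t)] = 54.58 km/s.
Δv₁ = |v_t − v_c| = |54.58 − 41.05| = 13.53 km/s.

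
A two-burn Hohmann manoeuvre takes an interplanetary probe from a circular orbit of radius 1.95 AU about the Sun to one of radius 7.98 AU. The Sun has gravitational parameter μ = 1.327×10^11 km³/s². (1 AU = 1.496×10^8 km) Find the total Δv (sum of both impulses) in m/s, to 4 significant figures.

In km: r₁ = 1.95 × 1.496×10^8 = 2.9172×10^8 km; r₂ = 7.98 × 1.496×10^8 = 1.193808×10^9 km.
Semi-major axis of the transfer orbit: a_t = (2.9172×10^8 + 1.193808×10^9)/2 = 7.42764×10^8 km.
Circular speed at r₁: v₁ = √(μ/r₁) = √(1.327×10^11/2.9172×10^8) = 21.328 km/s.
Transfer-orbit speed at r₁ (vis-viva equation): v_p = √[μ(2/r₁ − 1/a_t)] = 27.039 km/s.
First burn Δv₁ = |v_p − v₁| = 5.711 km/s.
At r₂, v₂ = √(μ/r₂) = 10.543 km/s.
Transfer-orbit speed at r₂: v_a = √[μ(2/r₂ − 1/a_t)] = 6.6073 km/s.
Second burn Δv₂ = |v₂ − v_a| = 3.936 km/s.
Δv = Δv₁ + Δv₂ = 5.711 + 3.936 = 9.647 km/s.

Δv = 9647 m/s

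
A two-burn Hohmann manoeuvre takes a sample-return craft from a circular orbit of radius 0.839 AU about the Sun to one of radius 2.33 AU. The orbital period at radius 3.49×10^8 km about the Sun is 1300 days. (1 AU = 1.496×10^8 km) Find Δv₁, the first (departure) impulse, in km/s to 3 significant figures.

Δv₁ = 6.92 km/s

From Kepler's third law T² = 4π²r³/μ at r = 3.49×10^8 km, T = 1300 days = 1300 × 86400 s = 1.1232×10^8 s: μ = 4π²r³/T² = 1.33021×10^11 km³/s².
In km: r₁ = 0.839 × 1.496×10^8 = 1.255144×10^8 km; r₂ = 2.33 × 1.496×10^8 = 3.48568×10^8 km.
Semi-major axis of the transfer orbit: a_t = (1.255144×10^8 + 3.48568×10^8)/2 = 2.370412×10^8 km.
On the circular orbit at r = 1.255144×10^8 km, v_c = √(μ/r) = 32.555 km/s.
Transfer-orbit speed at the same r (vis-viva, a = a_t): v_t = √[μ(2/r − 1/a_t)] = 39.477 km/s.
Δv₁ = |v_t − v_c| = |39.477 − 32.555| = 6.922 km/s.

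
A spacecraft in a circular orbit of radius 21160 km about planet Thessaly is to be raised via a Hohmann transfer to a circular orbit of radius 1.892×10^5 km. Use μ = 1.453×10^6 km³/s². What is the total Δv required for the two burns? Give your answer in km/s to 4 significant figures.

Δv = 4.356 km/s

Transfer-ellipse semi-major axis a_t = (r₁ + r₂)/2 = (21160 + 1.892×10^5)/2 = 1.0518×10^5 km.
At r₁ the circular-orbit speed is v₁ = √(μ/r₁) = 8.2866 km/s.
On the transfer ellipse at r₁, vis-viva equation gives v_p = √[μ(2/r₁ − 1/a_t)] = 11.114 km/s.
First burn Δv₁ = |v_p − v₁| = 2.8274 km/s.
Circular speed at r₂: v₂ = √(μ/r₂) = 2.7712 km/s.
Transfer-orbit speed at r₂: v_a = √[μ(2/r₂ − 1/a_t)] = 1.2430 km/s.
Second burn Δv₂ = |v₂ − v_a| = 1.5282 km/s.
Δv = Δv₁ + Δv₂ = 2.8274 + 1.5282 = 4.356 km/s.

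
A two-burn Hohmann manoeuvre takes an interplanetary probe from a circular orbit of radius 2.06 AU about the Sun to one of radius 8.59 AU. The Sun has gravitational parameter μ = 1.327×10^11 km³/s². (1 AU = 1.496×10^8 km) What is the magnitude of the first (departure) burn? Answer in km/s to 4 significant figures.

Δv₁ = 5.605 km/s

In km: r₁ = 2.06 × 1.496×10^8 = 3.08176×10^8 km; r₂ = 8.59 × 1.496×10^8 = 1.285064×10^9 km.
Transfer-ellipse semi-major axis a_t = (r₁ + r₂)/2 = (3.08176×10^8 + 1.285064×10^9)/2 = 7.9662×10^8 km.
On the circular orbit at r = 3.08176×10^8 km, v_c = √(μ/r) = 20.751 km/s.
Vis-viva on the transfer ellipse at r = 3.08176×10^8 km gives v_t = √[μ(2/r − 1/a_t)] = 26.356 km/s.
Δv₁ = |v_t − v_c| = |26.356 − 20.751| = 5.605 km/s.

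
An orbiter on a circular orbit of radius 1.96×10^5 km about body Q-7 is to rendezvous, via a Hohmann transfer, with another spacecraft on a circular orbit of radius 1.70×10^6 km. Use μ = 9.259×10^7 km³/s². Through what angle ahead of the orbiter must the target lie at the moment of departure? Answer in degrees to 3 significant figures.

The Hohmann ellipse has a_t = (r₁ + r₂)/2 = 9.480×10^5 km.
Transfer time t = π√(a_t³/μ) = 3.01356×10^5 s.
Target angular speed ω₂ = √(μ/r₂³) = 4.34119×10^-6 rad/s.
Angle swept by the target during transfer: ω₂·t = 1.30824 rad = 74.96°.
Arrival is 180° from departure on the ellipse, so φ = 180° − 74.96° = 105°.

φ = 105°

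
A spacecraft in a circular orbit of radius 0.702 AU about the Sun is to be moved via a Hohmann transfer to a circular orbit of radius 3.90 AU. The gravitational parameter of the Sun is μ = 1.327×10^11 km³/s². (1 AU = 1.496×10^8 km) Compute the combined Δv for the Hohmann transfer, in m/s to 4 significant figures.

Δv = 17480 m/s

In km: r₁ = 0.702 × 1.496×10^8 = 1.050192×10^8 km; r₂ = 3.90 × 1.496×10^8 = 5.8344×10^8 km.
The Hohmann ellipse has a_t = (r₁ + r₂)/2 = 3.442296×10^8 km.
At r₁ the circular-orbit speed is v₁ = √(μ/r₁) = 35.55 km/s.
On the transfer ellipse at r₁, vis-viva equation gives v_p = √[μ(2/r₁ − 1/a_t)] = 46.28 km/s.
First burn Δv₁ = |v_p − v₁| = 10.73 km/s.
At r₂, v₂ = √(μ/r₂) = 15.081 km/s.
Transfer-orbit speed at r₂: v_a = √[μ(2/r₂ − 1/a_t)] = 8.3300 km/s.
Second burn Δv₂ = |v₂ − v_a| = 6.751 km/s.
Δv = Δv₁ + Δv₂ = 10.73 + 6.751 = 17.48 km/s.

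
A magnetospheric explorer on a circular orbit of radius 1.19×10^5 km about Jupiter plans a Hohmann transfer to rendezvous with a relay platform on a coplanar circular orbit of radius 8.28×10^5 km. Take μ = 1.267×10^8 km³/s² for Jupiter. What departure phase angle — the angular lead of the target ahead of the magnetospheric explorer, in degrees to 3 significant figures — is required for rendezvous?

φ = 102°

The Hohmann ellipse has a_t = (r₁ + r₂)/2 = 4.735×10^5 km.
The half-period of the transfer ellipse is t = π√(a_t³/μ) = 90940 s.
Target angular speed ω₂ = √(μ/r₂³) = 1.494×10^-5 rad/s.
Angle swept by the target during transfer: ω₂·t = 1.3586 rad = 77.84°.
The magnetospheric explorer traverses 180° on the transfer ellipse, so the target must lead by 180° − 77.84° = 102°.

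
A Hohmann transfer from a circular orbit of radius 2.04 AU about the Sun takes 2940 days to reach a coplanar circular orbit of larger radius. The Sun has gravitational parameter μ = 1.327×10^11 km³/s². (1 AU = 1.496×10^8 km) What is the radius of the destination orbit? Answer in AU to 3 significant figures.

In km: r₁ = 2.04 × 1.496×10^8 = 3.05184×10^8 km.
Transfer time t = 2940 days = 2.54016×10^8 s, and t = π√(a_t³/μ).
So a_t = (μ t²/π²)^(1/3) = (1.327×10^11 × (2.54016×10^8)² / π²)^(1/3) = 9.5374×10^8 km.
Since a_t = (r₁ + r₂)/2, r₂ = 2a_t − r₁ = 2×9.5374×10^8 − 3.05184×10^8 = 1.602296×10^9 km.
In AU: r₂ = 1.602296×10^9 / 1.496×10^8 = 10.7 AU.

r₂ = 10.7 AU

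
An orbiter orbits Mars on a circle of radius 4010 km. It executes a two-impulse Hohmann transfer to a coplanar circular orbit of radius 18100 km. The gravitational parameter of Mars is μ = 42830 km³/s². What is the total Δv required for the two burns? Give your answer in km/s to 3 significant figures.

Δv = 1.53 km/s

Transfer-ellipse semi-major axis a_t = (r₁ + r₂)/2 = (4010 + 18100)/2 = 11055 km.
Circular speed at r₁: v₁ = √(μ/r₁) = √(42830/4010) = 3.26815 km/s.
Transfer-orbit speed at r₁ (v² = μ(2/r − 1/a)): v_p = √[μ(2/r₁ − 1/a_t)] = 4.18179 km/s.
First burn Δv₁ = |v_p − v₁| = 0.9136 km/s.
Circular speed at r₂: v₂ = √(μ/r₂) = 1.5383 km/s.
Transfer-orbit speed at r₂: v_a = √[μ(2/r₂ − 1/a_t)] = 0.92646 km/s.
Second burn Δv₂ = |v₂ − v_a| = 0.6118 km/s.
Δv = Δv₁ + Δv₂ = 0.9136 + 0.6118 = 1.525 km/s.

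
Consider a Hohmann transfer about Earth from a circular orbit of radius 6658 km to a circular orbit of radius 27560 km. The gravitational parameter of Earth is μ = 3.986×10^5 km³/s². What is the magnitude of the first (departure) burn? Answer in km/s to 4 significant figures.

Semi-major axis of the transfer orbit: a_t = (6658 + 27560)/2 = 17109 km.
Circular speed at r = 6658 km: v_c = √(μ/r) = 7.737 km/s.
Vis-viva on the transfer ellipse at r = 6658 km gives v_t = √[μ(2/r − 1/a_t)] = 9.820 km/s.
Δv₁ = |v_t − v_c| = |9.820 − 7.737| = 2.083 km/s.

Δv₁ = 2.083 km/s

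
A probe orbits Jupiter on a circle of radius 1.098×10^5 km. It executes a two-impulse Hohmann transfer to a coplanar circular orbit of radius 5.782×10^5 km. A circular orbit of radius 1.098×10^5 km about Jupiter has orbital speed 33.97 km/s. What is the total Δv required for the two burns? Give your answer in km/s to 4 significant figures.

From the circular-orbit relation v² = μ/r at r = 1.098×10^5 km: μ = v²r = (33.97)² × 1.098×10^5 = 1.26705×10^8 km³/s².
Transfer-ellipse semi-major axis a_t = (r₁ + r₂)/2 = (1.098×10^5 + 5.782×10^5)/2 = 3.440×10^5 km.
Circular speed at r₁: v₁ = √(μ/r₁) = √(1.26705×10^8/1.098×10^5) = 33.97 km/s.
Transfer-orbit speed at r₁ (v² = μ(2/r − 1/a)): v_p = √[μ(2/r₁ − 1/a_t)] = 44.04 km/s.
First burn Δv₁ = |v_p − v₁| = 10.07 km/s.
At r₂, v₂ = √(μ/r₂) = 14.803 km/s.
Transfer-orbit speed at r₂: v_a = √[μ(2/r₂ − 1/a_t)] = 8.3633 km/s.
Second burn Δv₂ = |v₂ − v_a| = 6.440 km/s.
Δv = Δv₁ + Δv₂ = 10.07 + 6.440 = 16.51 km/s.

Δv = 16.51 km/s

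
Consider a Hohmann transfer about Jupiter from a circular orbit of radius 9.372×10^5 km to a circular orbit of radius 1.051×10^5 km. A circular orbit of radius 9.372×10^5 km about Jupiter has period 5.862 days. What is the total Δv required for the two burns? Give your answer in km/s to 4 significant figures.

From Kepler's third law T² = 4π²r³/μ at r = 9.372×10^5 km, T = 5.862 days = 5.862 × 86400 s = 5.064768×10^5 s: μ = 4π²r³/T² = 1.26689×10^8 km³/s².
The Hohmann ellipse has a_t = (r₁ + r₂)/2 = 5.2115×10^5 km.
At r₁ the circular-orbit speed is v₁ = √(μ/r₁) = 11.6266 km/s.
Transfer-orbit speed at r₁ (v² = μ(2/r − 1/a)): v_a = √[μ(2/r₁ − 1/a_t)] = 5.22123 km/s.
First burn Δv₁ = |v_a − v₁| = 6.4054 km/s.
At r₂, v₂ = √(μ/r₂) = 34.72 km/s.
Transfer-orbit speed at r₂: v_p = √[μ(2/r₂ − 1/a_t)] = 46.56 km/s.
Second burn Δv₂ = |v₂ − v_p| = 11.840 km/s.
Total Δv = Δv₁ + Δv₂ = 18.25 km/s.

Δv = 18.25 km/s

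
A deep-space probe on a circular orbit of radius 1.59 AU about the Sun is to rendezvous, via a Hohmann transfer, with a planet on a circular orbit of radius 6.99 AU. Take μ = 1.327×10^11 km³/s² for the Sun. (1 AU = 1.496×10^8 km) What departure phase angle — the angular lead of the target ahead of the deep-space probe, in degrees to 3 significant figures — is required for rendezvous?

φ = 93.5°

In km: r₁ = 1.59 × 1.496×10^8 = 2.37864×10^8 km; r₂ = 6.99 × 1.496×10^8 = 1.045704×10^9 km.
Transfer-ellipse semi-major axis a_t = (r₁ + r₂)/2 = (2.37864×10^8 + 1.045704×10^9)/2 = 6.41784×10^8 km.
Transfer time t = π√(a_t³/μ) = 1.40216×10^8 s.
The target's mean motion on its circular orbit is ω₂ = √(μ/r₂³) = 1.07726×10^-8 rad/s.
Angle swept by the target during transfer: ω₂·t = 1.5105 rad = 86.545°.
Arrival is 180° from departure on the ellipse, so φ = 180° − 86.545° = 93.5°.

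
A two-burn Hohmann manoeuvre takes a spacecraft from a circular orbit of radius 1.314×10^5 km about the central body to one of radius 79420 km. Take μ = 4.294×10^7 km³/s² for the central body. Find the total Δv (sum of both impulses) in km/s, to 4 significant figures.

Transfer-ellipse semi-major axis a_t = (r₁ + r₂)/2 = (1.314×10^5 + 79420)/2 = 1.0541×10^5 km.
At r₁ the circular-orbit speed is v₁ = √(μ/r₁) = 18.077 km/s.
Transfer-orbit speed at r₁ (vis-viva): v_a = √[μ(2/r₁ − 1/a_t)] = 15.691 km/s.
First burn Δv₁ = |v_a − v₁| = 2.386 km/s.
Circular speed at r₂: v₂ = √(μ/r₂) = 23.252 km/s.
Transfer-orbit speed at r₂: v_p = √[μ(2/r₂ − 1/a_t)] = 25.961 km/s.
Second burn Δv₂ = |v₂ − v_p| = 2.709 km/s.
Total Δv = Δv₁ + Δv₂ = 5.095 km/s.

Δv = 5.095 km/s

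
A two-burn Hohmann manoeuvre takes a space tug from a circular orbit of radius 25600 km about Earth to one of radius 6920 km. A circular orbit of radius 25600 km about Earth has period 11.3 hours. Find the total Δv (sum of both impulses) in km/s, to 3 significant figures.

From Kepler's third law T² = 4π²r³/μ at r = 25600 km, T = 11.3 hours = 11.3 × 3600 s = 40680 s: μ = 4π²r³/T² = 4.00237×10^5 km³/s².
Semi-major axis of the transfer orbit: a_t = (25600 + 6920)/2 = 16260 km.
Circular speed at r₁: v₁ = √(μ/r₁) = √(4.00237×10^5/25600) = 3.954 km/s.
Transfer-orbit speed at r₁ (vis-viva equation): v_a = √[μ(2/r₁ − 1/a_t)] = 2.579 km/s.
First burn Δv₁ = |v_a − v₁| = 1.375 km/s.
At r₂, v₂ = √(μ/r₂) = 7.60512 km/s.
Transfer-orbit speed at r₂: v_p = √[μ(2/r₂ − 1/a_t)] = 9.54257 km/s.
Second burn Δv₂ = |v₂ − v_p| = 1.937 km/s.
Δv = Δv₁ + Δv₂ = 1.375 + 1.937 = 3.312 km/s.

Δv = 3.31 km/s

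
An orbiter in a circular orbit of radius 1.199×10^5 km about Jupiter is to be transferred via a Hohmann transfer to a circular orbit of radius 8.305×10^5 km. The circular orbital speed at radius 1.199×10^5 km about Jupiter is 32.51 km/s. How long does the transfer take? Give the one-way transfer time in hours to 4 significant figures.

t = 25.39 hours

From the circular-orbit relation v² = μ/r at r = 1.199×10^5 km: μ = v²r = (32.51)² × 1.199×10^5 = 1.26722×10^8 km³/s².
Transfer-ellipse semi-major axis a_t = (r₁ + r₂)/2 = (1.199×10^5 + 8.305×10^5)/2 = 4.752×10^5 km.
By Kepler's third law the transfer-orbit period is T = 2π√(a_t³/μ), so t = T/2 = 91420 s.
Converting: 91420 s ÷ 3600 s/hour = 25.39 hours.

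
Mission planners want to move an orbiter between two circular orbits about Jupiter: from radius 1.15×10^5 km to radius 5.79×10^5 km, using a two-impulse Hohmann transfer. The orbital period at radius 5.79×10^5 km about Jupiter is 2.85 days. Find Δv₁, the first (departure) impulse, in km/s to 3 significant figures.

Δv₁ = 9.67 km/s

From Kepler's third law T² = 4π²r³/μ at r = 5.79×10^5 km, T = 2.85 days = 2.85 × 86400 s = 2.4624×10^5 s: μ = 4π²r³/T² = 1.26380×10^8 km³/s².
Semi-major axis of the transfer orbit: a_t = (1.150×10^5 + 5.790×10^5)/2 = 3.470×10^5 km.
On the circular orbit at r = 1.150×10^5 km, v_c = √(μ/r) = 33.151 km/s.
Vis-viva on the transfer ellipse at r = 1.150×10^5 km gives v_t = √[μ(2/r − 1/a_t)] = 42.822 km/s.
Δv₁ = |v_t − v_c| = |42.822 − 33.151| = 9.671 km/s.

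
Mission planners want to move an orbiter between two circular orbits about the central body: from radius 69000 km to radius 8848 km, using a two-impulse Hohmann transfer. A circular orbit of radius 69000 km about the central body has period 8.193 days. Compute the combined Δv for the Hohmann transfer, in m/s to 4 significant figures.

From Kepler's third law T² = 4π²r³/μ at r = 69000 km, T = 8.193 days = 8.193 × 86400 s = 7.078752×10^5 s: μ = 4π²r³/T² = 25881.7 km³/s².
Transfer-ellipse semi-major axis a_t = (r₁ + r₂)/2 = (69000 + 8848)/2 = 38924 km.
Circular speed at r₁: v₁ = √(μ/r₁) = √(25881.7/69000) = 0.6125 km/s.
On the transfer ellipse at r₁, vis-viva gives v_a = √[μ(2/r₁ − 1/a_t)] = 0.2920 km/s.
First burn Δv₁ = |v_a − v₁| = 0.3205 km/s.
At r₂, v₂ = √(μ/r₂) = 1.7103 km/s.
Transfer-orbit speed at r₂: v_p = √[μ(2/r₂ − 1/a_t)] = 2.2771 km/s.
Second burn Δv₂ = |v₂ − v_p| = 0.5668 km/s.
Total Δv = Δv₁ + Δv₂ = 0.8873 km/s.

Δv = 887.3 m/s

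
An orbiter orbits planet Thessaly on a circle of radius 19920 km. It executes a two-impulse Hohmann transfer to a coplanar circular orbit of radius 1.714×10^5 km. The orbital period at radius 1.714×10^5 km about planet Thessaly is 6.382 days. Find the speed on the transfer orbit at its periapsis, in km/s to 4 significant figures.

v = 7.669 km/s

From Kepler's third law T² = 4π²r³/μ at r = 1.714×10^5 km, T = 6.382 days = 6.382 × 86400 s = 5.514048×10^5 s: μ = 4π²r³/T² = 6.53809×10^5 km³/s².
Semi-major axis of the transfer orbit: a_t = (19920 + 1.714×10^5)/2 = 95660 km.
The periapsis of the transfer ellipse is at r = 19920 km.
Applying v² = μ(2/r − 1/a_t): v = 7.669 km/s.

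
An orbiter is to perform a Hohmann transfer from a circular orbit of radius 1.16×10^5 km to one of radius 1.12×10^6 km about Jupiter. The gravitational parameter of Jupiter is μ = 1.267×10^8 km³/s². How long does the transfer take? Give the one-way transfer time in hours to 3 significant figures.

t = 37.7 hours

Transfer-ellipse semi-major axis a_t = (r₁ + r₂)/2 = (1.160×10^5 + 1.120×10^6)/2 = 6.180×10^5 km.
By Kepler's third law the transfer-orbit period is T = 2π√(a_t³/μ), so t = T/2 = 1.356×10^5 s.
Converting: 1.356×10^5 s ÷ 3600 s/hour = 37.7 hours.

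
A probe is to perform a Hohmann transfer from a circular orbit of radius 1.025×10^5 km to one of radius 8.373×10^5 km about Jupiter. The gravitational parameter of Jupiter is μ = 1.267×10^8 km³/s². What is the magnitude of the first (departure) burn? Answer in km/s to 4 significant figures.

Semi-major axis of the transfer orbit: a_t = (1.025×10^5 + 8.373×10^5)/2 = 4.699×10^5 km.
Circular speed at r = 1.025×10^5 km: v_c = √(μ/r) = 35.16 km/s.
Transfer-orbit speed at the same r (vis-viva, a = a_t): v_t = √[μ(2/r − 1/a_t)] = 46.93 km/s.
Δv₁ = |v_t − v_c| = |46.93 − 35.16| = 11.77 km/s.

Δv₁ = 11.77 km/s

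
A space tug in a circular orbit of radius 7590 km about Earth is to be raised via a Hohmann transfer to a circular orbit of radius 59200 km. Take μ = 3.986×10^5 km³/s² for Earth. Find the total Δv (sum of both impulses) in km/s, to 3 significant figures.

The Hohmann ellipse has a_t = (r₁ + r₂)/2 = 33395 km.
Circular speed at r₁: v₁ = √(μ/r₁) = √(3.986×10^5/7590) = 7.247 km/s.
Transfer-orbit speed at r₁ (vis-viva): v_p = √[μ(2/r₁ − 1/a_t)] = 9.649 km/s.
First burn Δv₁ = |v_p − v₁| = 2.402 km/s.
Circular speed at r₂: v₂ = √(μ/r₂) = 2.595 km/s.
Transfer-orbit speed at r₂: v_a = √[μ(2/r₂ − 1/a_t)] = 1.237 km/s.
Second burn Δv₂ = |v₂ − v_a| = 1.358 km/s.
Δv = Δv₁ + Δv₂ = 2.402 + 1.358 = 3.760 km/s.

Δv = 3.76 km/s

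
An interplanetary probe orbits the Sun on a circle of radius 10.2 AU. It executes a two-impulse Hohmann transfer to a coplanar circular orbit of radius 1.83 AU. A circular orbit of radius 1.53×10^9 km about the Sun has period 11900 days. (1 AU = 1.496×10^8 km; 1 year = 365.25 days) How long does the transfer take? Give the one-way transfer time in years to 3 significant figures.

From Kepler's third law T² = 4π²r³/μ at r = 1.53×10^9 km, T = 11900 days = 11900 × 86400 s = 1.02816×10^9 s: μ = 4π²r³/T² = 1.33756×10^11 km³/s².
In km: r₁ = 10.2 × 1.496×10^8 = 1.52592×10^9 km; r₂ = 1.83 × 1.496×10^8 = 2.73768×10^8 km.
Semi-major axis of the transfer orbit: a_t = (1.52592×10^9 + 2.73768×10^8)/2 = 8.99844×10^8 km.
By Kepler's third law the transfer-orbit period is T = 2π√(a_t³/μ), so t = T/2 = 2.319×10^8 s.
Converting: 2.319×10^8 s ÷ 3.15576×10^7 s/year (365.25 × 86400) = 7.35 years.

t = 7.35 years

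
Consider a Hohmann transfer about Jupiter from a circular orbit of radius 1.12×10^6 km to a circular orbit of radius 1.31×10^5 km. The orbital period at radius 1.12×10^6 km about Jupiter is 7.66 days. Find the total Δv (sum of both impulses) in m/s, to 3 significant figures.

From Kepler's third law T² = 4π²r³/μ at r = 1.12×10^6 km, T = 7.66 days = 7.66 × 86400 s = 6.61824×10^5 s: μ = 4π²r³/T² = 1.26628×10^8 km³/s².
Semi-major axis of the transfer orbit: a_t = (1.120×10^6 + 1.310×10^5)/2 = 6.255×10^5 km.
Circular speed at r₁: v₁ = √(μ/r₁) = √(1.26628×10^8/1.120×10^6) = 10.633 km/s.
On the transfer ellipse at r₁, vis-viva equation gives v_a = √[μ(2/r₁ − 1/a_t)] = 4.8661 km/s.
First burn Δv₁ = |v_a − v₁| = 5.767 km/s.
Circular speed at r₂: v₂ = √(μ/r₂) = 31.09 km/s.
Transfer-orbit speed at r₂: v_p = √[μ(2/r₂ − 1/a_t)] = 41.60 km/s.
Second burn Δv₂ = |v₂ − v_p| = 10.51 km/s.
Total Δv = Δv₁ + Δv₂ = 16.28 km/s.

Δv = 16300 m/s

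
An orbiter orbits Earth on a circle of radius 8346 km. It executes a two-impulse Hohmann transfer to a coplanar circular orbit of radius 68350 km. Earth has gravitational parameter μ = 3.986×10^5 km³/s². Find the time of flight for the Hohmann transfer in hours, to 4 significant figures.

Semi-major axis of the transfer orbit: a_t = (8346 + 68350)/2 = 38348 km.
Transfer time t = π√(a_t³/μ) = π√((38348)³ / 3.986×10^5) = 37370 s.
Converting: 37370 s ÷ 3600 s/hour = 10.38 hours.

t = 10.38 hours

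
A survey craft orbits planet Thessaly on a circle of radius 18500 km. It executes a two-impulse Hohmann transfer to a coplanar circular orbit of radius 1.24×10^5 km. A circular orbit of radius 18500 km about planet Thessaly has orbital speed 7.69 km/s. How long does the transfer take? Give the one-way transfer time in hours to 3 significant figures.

From the circular-orbit relation v² = μ/r at r = 18500 km: μ = v²r = (7.69)² × 18500 = 1.09402×10^6 km³/s².
The Hohmann ellipse has a_t = (r₁ + r₂)/2 = 71250 km.
Half the transfer-orbit period gives t = π√(a_t³/μ) = 57120 s.
Converting: 57120 s ÷ 3600 s/hour = 15.9 hours.

t = 15.9 hours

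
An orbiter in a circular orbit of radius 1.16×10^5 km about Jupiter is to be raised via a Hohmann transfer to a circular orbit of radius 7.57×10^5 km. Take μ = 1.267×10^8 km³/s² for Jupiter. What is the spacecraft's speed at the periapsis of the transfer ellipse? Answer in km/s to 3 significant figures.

Transfer-ellipse semi-major axis a_t = (r₁ + r₂)/2 = (1.160×10^5 + 7.570×10^5)/2 = 4.365×10^5 km.
At periapsis, r = 1.160×10^5 km.
Applying v² = μ(2/r − 1/a_t): v = 43.52 km/s.

v = 43.5 km/s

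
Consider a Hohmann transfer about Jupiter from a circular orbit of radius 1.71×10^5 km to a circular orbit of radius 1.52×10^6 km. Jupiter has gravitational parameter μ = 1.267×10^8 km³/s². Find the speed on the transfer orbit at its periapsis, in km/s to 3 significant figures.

The Hohmann ellipse has a_t = (r₁ + r₂)/2 = 8.455×10^5 km.
The periapsis of the transfer ellipse is at r = 1.710×10^5 km.
Vis-viva: v = √[μ(2/r − 1/a_t)] = √[1.267×10^8 × (2/1.710×10^5 − 1/8.455×10^5)] = 36.50 km/s.

v = 36.5 km/s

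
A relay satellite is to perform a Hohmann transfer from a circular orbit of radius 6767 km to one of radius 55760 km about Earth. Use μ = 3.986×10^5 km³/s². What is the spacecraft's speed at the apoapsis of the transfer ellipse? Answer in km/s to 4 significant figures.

v = 1.244 km/s

Semi-major axis of the transfer orbit: a_t = (6767 + 55760)/2 = 31263.5 km.
The apoapsis of the transfer ellipse is at r = 55760 km.
Applying v² = μ(2/r − 1/a_t): v = 1.244 km/s.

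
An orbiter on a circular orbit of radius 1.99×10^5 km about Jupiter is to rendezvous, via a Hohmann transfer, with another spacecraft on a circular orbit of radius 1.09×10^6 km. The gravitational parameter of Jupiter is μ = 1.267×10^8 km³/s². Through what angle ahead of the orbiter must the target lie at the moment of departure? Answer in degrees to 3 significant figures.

φ = 98.2°

Semi-major axis of the transfer orbit: a_t = (1.990×10^5 + 1.090×10^6)/2 = 6.445×10^5 km.
Transfer time t = π√(a_t³/μ) = 1.4441×10^5 s.
The target's mean motion on its circular orbit is ω₂ = √(μ/r₂³) = 9.8912×10^-6 rad/s.
Angle swept by the target during transfer: ω₂·t = 1.4284 rad = 81.84°.
Arrival is 180° from departure on the ellipse, so φ = 180° − 81.84° = 98.2°.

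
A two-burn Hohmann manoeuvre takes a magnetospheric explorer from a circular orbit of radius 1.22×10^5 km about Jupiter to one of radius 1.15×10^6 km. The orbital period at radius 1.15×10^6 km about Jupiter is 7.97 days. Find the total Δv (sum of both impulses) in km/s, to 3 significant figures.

Δv = 17.0 km/s

From Kepler's third law T² = 4π²r³/μ at r = 1.15×10^6 km, T = 7.97 days = 7.97 × 86400 s = 6.88608×10^5 s: μ = 4π²r³/T² = 1.26622×10^8 km³/s².
The Hohmann ellipse has a_t = (r₁ + r₂)/2 = 6.360×10^5 km.
Circular speed at r₁: v₁ = √(μ/r₁) = √(1.26622×10^8/1.220×10^5) = 32.22 km/s.
On the transfer ellipse at r₁, v² = μ(2/r − 1/a) gives v_p = √[μ(2/r₁ − 1/a_t)] = 43.32 km/s.
First burn Δv₁ = |v_p − v₁| = 11.10 km/s.
Circular speed at r₂: v₂ = √(μ/r₂) = 10.493 km/s.
Transfer-orbit speed at r₂: v_a = √[μ(2/r₂ − 1/a_t)] = 4.5958 km/s.
Second burn Δv₂ = |v₂ − v_a| = 5.897 km/s.
Δv = Δv₁ + Δv₂ = 11.10 + 5.897 = 17.00 km/s.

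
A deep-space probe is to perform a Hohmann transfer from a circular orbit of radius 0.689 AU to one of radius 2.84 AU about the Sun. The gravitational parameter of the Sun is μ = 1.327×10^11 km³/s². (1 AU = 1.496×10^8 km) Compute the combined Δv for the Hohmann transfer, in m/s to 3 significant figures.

In km: r₁ = 0.689 × 1.496×10^8 = 1.030744×10^8 km; r₂ = 2.84 × 1.496×10^8 = 4.24864×10^8 km.
Transfer-ellipse semi-major axis a_t = (r₁ + r₂)/2 = (1.030744×10^8 + 4.24864×10^8)/2 = 2.639692×10^8 km.
Circular speed at r₁: v₁ = √(μ/r₁) = √(1.327×10^11/1.030744×10^8) = 35.88 km/s.
Transfer-orbit speed at r₁ (vis-viva): v_p = √[μ(2/r₁ − 1/a_t)] = 45.52 km/s.
First burn Δv₁ = |v_p − v₁| = 9.640 km/s.
Circular speed at r₂: v₂ = √(μ/r₂) = 17.673 km/s.
Transfer-orbit speed at r₂: v_a = √[μ(2/r₂ − 1/a_t)] = 11.044 km/s.
Second burn Δv₂ = |v₂ − v_a| = 6.629 km/s.
Total Δv = Δv₁ + Δv₂ = 16.27 km/s.

Δv = 16300 m/s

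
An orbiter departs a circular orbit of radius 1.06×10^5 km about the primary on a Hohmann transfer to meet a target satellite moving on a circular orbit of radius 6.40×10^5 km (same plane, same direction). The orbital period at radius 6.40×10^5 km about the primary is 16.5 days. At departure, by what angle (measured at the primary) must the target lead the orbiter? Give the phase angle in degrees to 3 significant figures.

φ = 99.9°

From Kepler's third law T² = 4π²r³/μ at r = 6.40×10^5 km, T = 16.5 days = 16.5 × 86400 s = 1.4256×10^6 s: μ = 4π²r³/T² = 5.09219×10^6 km³/s².
The Hohmann ellipse has a_t = (r₁ + r₂)/2 = 3.730×10^5 km.
Transfer time t = π√(a_t³/μ) = 3.1715×10^5 s.
The target's mean motion on its circular orbit is ω₂ = √(μ/r₂³) = 4.4074×10^-6 rad/s.
Angle swept by the target during transfer: ω₂·t = 1.3978 rad = 80.09°.
Arrival is 180° from departure on the ellipse, so φ = 180° − 80.09° = 99.9°.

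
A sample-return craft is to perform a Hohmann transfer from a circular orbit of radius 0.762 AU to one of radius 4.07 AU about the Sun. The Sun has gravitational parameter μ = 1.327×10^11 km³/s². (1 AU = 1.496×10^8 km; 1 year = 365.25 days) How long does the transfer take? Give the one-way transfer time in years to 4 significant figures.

t = 1.878 years

In km: r₁ = 0.762 × 1.496×10^8 = 1.139952×10^8 km; r₂ = 4.07 × 1.496×10^8 = 6.08872×10^8 km.
Transfer-ellipse semi-major axis a_t = (r₁ + r₂)/2 = (1.139952×10^8 + 6.08872×10^8)/2 = 3.614336×10^8 km.
Half the transfer-orbit period gives t = π√(a_t³/μ) = 5.926×10^7 s.
Converting: 5.926×10^7 s ÷ 3.15576×10^7 s/year (365.25 × 86400) = 1.878 years.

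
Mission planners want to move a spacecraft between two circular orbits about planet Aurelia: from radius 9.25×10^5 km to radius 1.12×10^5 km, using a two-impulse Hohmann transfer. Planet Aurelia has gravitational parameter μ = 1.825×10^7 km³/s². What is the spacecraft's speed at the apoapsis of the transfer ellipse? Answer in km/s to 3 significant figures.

v = 2.06 km/s

Semi-major axis of the transfer orbit: a_t = (9.250×10^5 + 1.120×10^5)/2 = 5.185×10^5 km.
The apoapsis of the transfer ellipse is at r = 9.250×10^5 km.
From the vis-viva equation, v = √[μ(2/r − 1/a_t)] = 2.064 km/s.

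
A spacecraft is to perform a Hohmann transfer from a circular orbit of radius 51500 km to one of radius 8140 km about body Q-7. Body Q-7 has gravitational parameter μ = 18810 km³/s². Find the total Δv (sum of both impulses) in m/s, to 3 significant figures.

Transfer-ellipse semi-major axis a_t = (r₁ + r₂)/2 = (51500 + 8140)/2 = 29820 km.
At r₁ the circular-orbit speed is v₁ = √(μ/r₁) = 0.6044 km/s.
On the transfer ellipse at r₁, v² = μ(2/r − 1/a) gives v_a = √[μ(2/r₁ − 1/a_t)] = 0.3158 km/s.
First burn Δv₁ = |v_a − v₁| = 0.2886 km/s.
Circular speed at r₂: v₂ = √(μ/r₂) = 1.5201 km/s.
Transfer-orbit speed at r₂: v_p = √[μ(2/r₂ − 1/a_t)] = 1.9977 km/s.
Second burn Δv₂ = |v₂ − v_p| = 0.4776 km/s.
Total Δv = Δv₁ + Δv₂ = 0.7662 km/s.

Δv = 766 m/s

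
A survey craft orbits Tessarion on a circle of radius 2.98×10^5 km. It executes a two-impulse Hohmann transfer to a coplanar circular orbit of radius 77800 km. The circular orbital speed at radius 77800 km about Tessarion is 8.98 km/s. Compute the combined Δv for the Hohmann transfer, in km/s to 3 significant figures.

From the circular-orbit relation v² = μ/r at r = 77800 km: μ = v²r = (8.98)² × 77800 = 6.27382×10^6 km³/s².
Semi-major axis of the transfer orbit: a_t = (2.980×10^5 + 77800)/2 = 1.879×10^5 km.
At r₁ the circular-orbit speed is v₁ = √(μ/r₁) = 4.588 km/s.
On the transfer ellipse at r₁, vis-viva gives v_a = √[μ(2/r₁ − 1/a_t)] = 2.952 km/s.
First burn Δv₁ = |v_a − v₁| = 1.636 km/s.
At r₂, v₂ = √(μ/r₂) = 8.9800 km/s.
Transfer-orbit speed at r₂: v_p = √[μ(2/r₂ − 1/a_t)] = 11.309 km/s.
Second burn Δv₂ = |v₂ − v_p| = 2.329 km/s.
Δv = Δv₁ + Δv₂ = 1.636 + 2.329 = 3.965 km/s.

Δv = 3.96 km/s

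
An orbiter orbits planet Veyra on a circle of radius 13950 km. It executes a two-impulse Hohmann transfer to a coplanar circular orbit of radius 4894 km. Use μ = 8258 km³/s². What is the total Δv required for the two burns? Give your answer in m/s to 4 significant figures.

Δv = 496.5 m/s

Transfer-ellipse semi-major axis a_t = (r₁ + r₂)/2 = (13950 + 4894)/2 = 9422 km.
Circular speed at r₁: v₁ = √(μ/r₁) = √(8258/13950) = 0.7694 km/s.
On the transfer ellipse at r₁, vis-viva equation gives v_a = √[μ(2/r₁ − 1/a_t)] = 0.5545 km/s.
First burn Δv₁ = |v_a − v₁| = 0.2149 km/s.
Circular speed at r₂: v₂ = √(μ/r₂) = 1.2990 km/s.
Transfer-orbit speed at r₂: v_p = √[μ(2/r₂ − 1/a_t)] = 1.5806 km/s.
Second burn Δv₂ = |v₂ − v_p| = 0.2816 km/s.
Total Δv = Δv₁ + Δv₂ = 0.4965 km/s.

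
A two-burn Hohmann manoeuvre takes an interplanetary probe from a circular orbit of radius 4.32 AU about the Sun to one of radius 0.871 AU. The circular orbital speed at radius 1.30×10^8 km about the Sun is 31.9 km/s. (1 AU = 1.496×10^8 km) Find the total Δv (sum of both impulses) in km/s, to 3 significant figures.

Δv = 15.3 km/s

From the circular-orbit relation v² = μ/r at r = 1.30×10^8 km: μ = v²r = (31.9)² × 1.30×10^8 = 1.32289×10^11 km³/s².
In km: r₁ = 4.32 × 1.496×10^8 = 6.46272×10^8 km; r₂ = 0.871 × 1.496×10^8 = 1.303016×10^8 km.
Semi-major axis of the transfer orbit: a_t = (6.46272×10^8 + 1.303016×10^8)/2 = 3.882868×10^8 km.
At r₁ the circular-orbit speed is v₁ = √(μ/r₁) = 14.307 km/s.
Transfer-orbit speed at r₁ (vis-viva equation): v_a = √[μ(2/r₁ − 1/a_t)] = 8.2881 km/s.
First burn Δv₁ = |v_a − v₁| = 6.019 km/s.
At r₂, v₂ = √(μ/r₂) = 31.863 km/s.
Transfer-orbit speed at r₂: v_p = √[μ(2/r₂ − 1/a_t)] = 41.107 km/s.
Second burn Δv₂ = |v₂ − v_p| = 9.244 km/s.
Total Δv = Δv₁ + Δv₂ = 15.26 km/s.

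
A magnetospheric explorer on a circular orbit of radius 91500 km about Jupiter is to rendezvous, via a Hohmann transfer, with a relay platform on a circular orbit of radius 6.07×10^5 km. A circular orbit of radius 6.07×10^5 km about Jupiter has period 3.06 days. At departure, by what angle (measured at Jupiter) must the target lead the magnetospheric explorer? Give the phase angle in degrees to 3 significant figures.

φ = 101°

From Kepler's third law T² = 4π²r³/μ at r = 6.07×10^5 km, T = 3.06 days = 3.06 × 86400 s = 2.64384×10^5 s: μ = 4π²r³/T² = 1.26315×10^8 km³/s².
Transfer-ellipse semi-major axis a_t = (r₁ + r₂)/2 = (91500 + 6.070×10^5)/2 = 3.4925×10^5 km.
Transfer time t = π√(a_t³/μ) = 57693 s.
Target angular speed ω₂ = √(μ/r₂³) = 2.3765×10^-5 rad/s.
Angle swept by the target during transfer: ω₂·t = 1.3711 rad = 78.56°.
Arrival is 180° from departure on the ellipse, so φ = 180° − 78.56° = 101°.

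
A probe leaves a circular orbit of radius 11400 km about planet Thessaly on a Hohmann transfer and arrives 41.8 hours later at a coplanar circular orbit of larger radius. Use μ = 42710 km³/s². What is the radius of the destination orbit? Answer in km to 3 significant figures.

r₂ = 80800 km

Transfer time t = 41.8 hours = 1.5048×10^5 s, and t = π√(a_t³/μ).
So a_t = (μ t²/π²)^(1/3) = (42710 × (1.5048×10^5)² / π²)^(1/3) = 46103 km.
Since a_t = (r₁ + r₂)/2, r₂ = 2a_t − r₁ = 2×46103 − 11400 = 80806 km.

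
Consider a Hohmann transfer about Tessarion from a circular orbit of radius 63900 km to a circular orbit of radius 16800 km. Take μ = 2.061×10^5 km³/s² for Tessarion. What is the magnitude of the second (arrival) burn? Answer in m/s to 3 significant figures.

Transfer-ellipse semi-major axis a_t = (r₁ + r₂)/2 = (63900 + 16800)/2 = 40350 km.
On the circular orbit at r = 16800 km, v_c = √(μ/r) = 3.50255 km/s.
Vis-viva on the transfer ellipse at r = 16800 km gives v_t = √[μ(2/r − 1/a_t)] = 4.40771 km/s.
Δv₂ = |v_t − v_c| = |4.40771 − 3.50255| = 0.9052 km/s.

Δv₂ = 905 m/s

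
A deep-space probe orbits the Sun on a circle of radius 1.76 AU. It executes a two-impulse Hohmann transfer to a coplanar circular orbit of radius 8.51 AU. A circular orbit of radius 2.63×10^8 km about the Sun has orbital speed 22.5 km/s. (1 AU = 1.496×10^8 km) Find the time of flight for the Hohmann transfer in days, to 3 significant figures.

t = 2120 days

From the circular-orbit relation v² = μ/r at r = 2.63×10^8 km: μ = v²r = (22.5)² × 2.63×10^8 = 1.33144×10^11 km³/s².
In km: r₁ = 1.76 × 1.496×10^8 = 2.63296×10^8 km; r₂ = 8.51 × 1.496×10^8 = 1.273096×10^9 km.
The Hohmann ellipse has a_t = (r₁ + r₂)/2 = 7.68196×10^8 km.
Half the transfer-orbit period gives t = π√(a_t³/μ) = 1.833×10^8 s.
Converting: 1.833×10^8 s ÷ 86400 s/day = 2120 days.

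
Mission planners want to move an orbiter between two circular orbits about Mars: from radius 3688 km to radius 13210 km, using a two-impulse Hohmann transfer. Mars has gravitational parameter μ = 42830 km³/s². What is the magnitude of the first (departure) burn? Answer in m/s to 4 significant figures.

Semi-major axis of the transfer orbit: a_t = (3688 + 13210)/2 = 8449 km.
Circular speed at r = 3688 km: v_c = √(μ/r) = 3.40784 km/s.
Transfer-orbit speed at the same r (vis-viva, a = a_t): v_t = √[μ(2/r − 1/a_t)] = 4.26116 km/s.
Δv₁ = |v_t − v_c| = |4.26116 − 3.40784| = 0.8533 km/s.

Δv₁ = 853.3 m/s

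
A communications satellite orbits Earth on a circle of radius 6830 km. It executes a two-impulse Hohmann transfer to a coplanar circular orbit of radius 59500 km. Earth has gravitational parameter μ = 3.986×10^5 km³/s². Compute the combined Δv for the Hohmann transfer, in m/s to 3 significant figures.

Semi-major axis of the transfer orbit: a_t = (6830 + 59500)/2 = 33165 km.
Circular speed at r₁: v₁ = √(μ/r₁) = √(3.986×10^5/6830) = 7.6394 km/s.
Transfer-orbit speed at r₁ (v² = μ(2/r − 1/a)): v_p = √[μ(2/r₁ − 1/a_t)] = 10.232 km/s.
First burn Δv₁ = |v_p − v₁| = 2.593 km/s.
At r₂, v₂ = √(μ/r₂) = 2.5883 km/s.
Transfer-orbit speed at r₂: v_a = √[μ(2/r₂ − 1/a_t)] = 1.1746 km/s.
Second burn Δv₂ = |v₂ − v_a| = 1.414 km/s.
Δv = Δv₁ + Δv₂ = 2.593 + 1.414 = 4.007 km/s.

Δv = 4010 m/s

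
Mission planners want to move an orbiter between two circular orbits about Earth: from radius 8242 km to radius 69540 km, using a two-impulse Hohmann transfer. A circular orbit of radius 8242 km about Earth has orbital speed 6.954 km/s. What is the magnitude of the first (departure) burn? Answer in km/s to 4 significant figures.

From the circular-orbit relation v² = μ/r at r = 8242 km: μ = v²r = (6.954)² × 8242 = 3.98568×10^5 km³/s².
The Hohmann ellipse has a_t = (r₁ + r₂)/2 = 38891 km.
Circular speed at r = 8242 km: v_c = √(μ/r) = 6.954 km/s.
Transfer-orbit speed at the same r (vis-viva, a = a_t): v_t = √[μ(2/r − 1/a_t)] = 9.299 km/s.
Δv₁ = |v_t − v_c| = |9.299 − 6.954| = 2.345 km/s.

Δv₁ = 2.345 km/s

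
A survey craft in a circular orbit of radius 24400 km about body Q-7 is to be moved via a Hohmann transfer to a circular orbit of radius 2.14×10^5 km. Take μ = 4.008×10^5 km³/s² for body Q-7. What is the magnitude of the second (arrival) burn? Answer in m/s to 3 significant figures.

Semi-major axis of the transfer orbit: a_t = (24400 + 2.140×10^5)/2 = 1.192×10^5 km.
Circular speed at r = 2.140×10^5 km: v_c = √(μ/r) = 1.36854 km/s.
Vis-viva on the transfer ellipse at r = 2.140×10^5 km gives v_t = √[μ(2/r − 1/a_t)] = 0.619175 km/s.
Δv₂ = |v_t − v_c| = |0.619175 − 1.36854| = 0.7494 km/s.

Δv₂ = 749 m/s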